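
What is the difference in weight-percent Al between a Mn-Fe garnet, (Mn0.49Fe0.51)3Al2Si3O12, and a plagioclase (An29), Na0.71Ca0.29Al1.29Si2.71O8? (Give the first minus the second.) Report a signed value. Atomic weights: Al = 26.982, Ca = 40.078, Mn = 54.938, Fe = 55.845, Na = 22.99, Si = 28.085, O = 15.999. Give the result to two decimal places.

-2.17 percentage points

First mineral: 53.964 g Al in 496.409 g formula = 10.87 wt% Al.
Second mineral: 34.807 g Al in 266.855 g formula = 13.04 wt% Al.
10.87% − 13.04% gives a difference of -2.17 percentage points.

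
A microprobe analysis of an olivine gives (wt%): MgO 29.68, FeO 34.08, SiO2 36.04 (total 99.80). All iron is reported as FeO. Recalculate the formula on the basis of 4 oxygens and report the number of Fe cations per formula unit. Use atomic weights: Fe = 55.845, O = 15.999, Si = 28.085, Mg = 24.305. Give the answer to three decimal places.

0.787 Fe apfu

MgO (M=40.304): mol = 0.73640; Mg = 0.73640, O = 0.73640.
FeO (M=71.844): mol = 0.47436; Fe = 0.47436, O = 0.47436.
SiO2 (M=60.083): mol = 0.59984; Si = 0.59984, O = 1.19968.
ΣO = 2.41044; factor = 4/ΣO = 1.65945.
Fe apfu = 0.47436 × 1.65945 = 0.787.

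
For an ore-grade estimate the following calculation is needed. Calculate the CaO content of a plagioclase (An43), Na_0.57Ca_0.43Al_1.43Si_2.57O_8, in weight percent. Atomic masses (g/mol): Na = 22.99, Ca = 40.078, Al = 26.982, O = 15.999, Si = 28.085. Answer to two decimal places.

M(Na_0.57Ca_0.43Al_1.43Si_2.57O_8) = 269.093 g/mol; M(CaO) = 56.077 g/mol.
Moles CaO per formula unit = 0.43 Ca ÷ 1 = 0.4300.
CaO fraction = (0.4300 × 56.077) / 269.093 = 24.113/269.093 = 0.0896.

8.96 wt%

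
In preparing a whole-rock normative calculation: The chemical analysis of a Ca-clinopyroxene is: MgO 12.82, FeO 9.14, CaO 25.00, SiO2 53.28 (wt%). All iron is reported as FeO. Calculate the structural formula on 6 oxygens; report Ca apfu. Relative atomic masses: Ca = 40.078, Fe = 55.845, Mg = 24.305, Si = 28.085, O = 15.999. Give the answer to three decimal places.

MgO: 12.82/40.304 = 0.31808 mol → 0.31808 mol Mg, 0.31808 mol O.
FeO: 9.14/71.844 = 0.12722 mol → 0.12722 mol Fe, 0.12722 mol O.
CaO: 25.00/56.077 = 0.44582 mol → 0.44582 mol Ca, 0.44582 mol O.
SiO2: 53.28/60.083 = 0.88677 mol → 0.88677 mol Si, 1.77354 mol O.
Total oxygen = 2.66466 mol. Normalization factor = 6/2.66466 = 2.25169.
Ca per 6 O = 0.44582 × 2.25169 = 1.004.

1.004 Ca apfu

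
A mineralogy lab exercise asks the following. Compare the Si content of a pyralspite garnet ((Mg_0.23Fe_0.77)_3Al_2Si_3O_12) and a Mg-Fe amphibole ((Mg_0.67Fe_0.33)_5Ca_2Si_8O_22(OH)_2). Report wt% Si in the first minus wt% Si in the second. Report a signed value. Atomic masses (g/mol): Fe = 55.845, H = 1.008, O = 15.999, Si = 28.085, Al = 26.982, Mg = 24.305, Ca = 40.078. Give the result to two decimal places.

M((Mg_0.23Fe_0.77)_3Al_2Si_3O_12) = 475.979 g/mol, so wt% Si = 84.255/475.979 × 100 = 17.70%.
M((Mg_0.67Fe_0.33)_5Ca_2Si_8O_22(OH)_2) = 864.394 g/mol, so wt% Si = 224.680/864.394 × 100 = 25.99%.
17.70 − 25.99 = -8.29 pp.

-8.29 percentage points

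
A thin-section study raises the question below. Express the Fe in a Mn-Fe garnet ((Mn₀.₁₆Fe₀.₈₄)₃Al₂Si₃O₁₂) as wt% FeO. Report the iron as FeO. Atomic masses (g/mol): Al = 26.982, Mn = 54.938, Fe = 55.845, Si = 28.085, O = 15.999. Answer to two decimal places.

36.41 wt%

M((Mn₀.₁₆Fe₀.₈₄)₃Al₂Si₃O₁₂) = 497.307 g/mol; M(FeO) = 71.844 g/mol.
Moles FeO per formula unit = 2.52 Fe ÷ 1 = 2.5200.
FeO fraction = (2.5200 × 71.844) / 497.307 = 181.047/497.307 = 0.3641.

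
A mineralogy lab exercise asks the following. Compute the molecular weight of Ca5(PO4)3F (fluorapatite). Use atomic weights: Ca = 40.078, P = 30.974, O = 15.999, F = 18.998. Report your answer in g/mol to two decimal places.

504.30 g/mol

The formula mass is the sum 5·40.078 + 3·30.974 + 12·15.999 + 1·18.998.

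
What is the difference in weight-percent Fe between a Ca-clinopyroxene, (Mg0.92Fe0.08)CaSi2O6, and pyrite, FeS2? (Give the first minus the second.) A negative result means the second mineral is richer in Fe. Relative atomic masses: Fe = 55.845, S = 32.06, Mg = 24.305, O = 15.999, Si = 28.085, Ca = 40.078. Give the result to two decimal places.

First mineral: 4.468 g Fe in 219.070 g formula = 2.04 wt% Fe.
Second mineral: 55.845 g Fe in 119.965 g formula = 46.55 wt% Fe.
2.04% − 46.55% gives a difference of -44.51 percentage points.

-44.51 percentage points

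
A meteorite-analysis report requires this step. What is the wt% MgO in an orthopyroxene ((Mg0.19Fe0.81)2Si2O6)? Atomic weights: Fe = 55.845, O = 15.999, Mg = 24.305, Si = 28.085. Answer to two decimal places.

M((Mg0.19Fe0.81)2Si2O6) = 251.869 g/mol; M(MgO) = 40.304 g/mol.
Moles MgO per formula unit = 0.38 Mg ÷ 1 = 0.3800.
MgO fraction = (0.3800 × 40.304) / 251.869 = 15.316/251.869 = 0.0608.

6.08 wt%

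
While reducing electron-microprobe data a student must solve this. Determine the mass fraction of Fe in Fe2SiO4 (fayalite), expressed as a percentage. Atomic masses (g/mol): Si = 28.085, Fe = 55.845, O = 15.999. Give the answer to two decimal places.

54.81 wt%

Molar mass of Fe2SiO4: 2*55.845 + 1*28.085 + 4*15.999 = 203.771 g/mol.
Mass of Fe per formula unit: 2 × 55.845 = 111.690 g.
Weight fraction Fe = 111.690 / 203.771 = 0.5481.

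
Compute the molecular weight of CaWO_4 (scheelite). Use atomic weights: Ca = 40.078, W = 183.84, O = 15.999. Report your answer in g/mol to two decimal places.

M = 1*40.078 + 1*183.84 + 4*15.999

287.91 g/mol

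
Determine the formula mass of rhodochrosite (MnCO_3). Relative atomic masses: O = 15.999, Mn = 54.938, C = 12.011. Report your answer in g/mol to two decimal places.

114.95 g/mol

Mn: 1 × 54.938 = 54.9380
C: 1 × 12.011 = 12.0110
O: 3 × 15.999 = 47.9970
Summing the contributions gives the formula mass.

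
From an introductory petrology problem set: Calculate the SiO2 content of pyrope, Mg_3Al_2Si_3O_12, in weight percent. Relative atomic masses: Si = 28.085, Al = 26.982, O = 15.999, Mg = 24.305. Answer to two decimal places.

Formula mass = 403.122 g/mol.
3 Si → 3.0000 mol SiO2 per formula unit; M(SiO2) = 60.083, so SiO2 mass = 180.249 g.
180.249/403.122 × 100 = 44.71 wt%.

44.71 wt%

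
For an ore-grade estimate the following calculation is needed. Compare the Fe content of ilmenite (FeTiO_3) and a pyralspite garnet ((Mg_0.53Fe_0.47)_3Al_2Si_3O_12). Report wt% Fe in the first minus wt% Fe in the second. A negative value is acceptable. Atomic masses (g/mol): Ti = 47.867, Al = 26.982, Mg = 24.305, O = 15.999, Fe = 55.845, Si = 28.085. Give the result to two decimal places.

19.22 percentage points

First mineral: 55.845 g Fe in 151.709 g formula = 36.81 wt% Fe.
Second mineral: 78.741 g Fe in 447.593 g formula = 17.59 wt% Fe.
36.81% − 17.59% gives a difference of 19.22 percentage points.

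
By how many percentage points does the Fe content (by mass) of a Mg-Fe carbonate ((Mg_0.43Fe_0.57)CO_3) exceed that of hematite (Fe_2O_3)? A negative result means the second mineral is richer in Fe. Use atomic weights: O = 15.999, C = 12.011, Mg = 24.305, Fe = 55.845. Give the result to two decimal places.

-38.82 percentage points

M((Mg_0.43Fe_0.57)CO_3) = 102.291 g/mol, so wt% Fe = 31.832/102.291 × 100 = 31.12%.
M(Fe_2O_3) = 159.687 g/mol, so wt% Fe = 111.690/159.687 × 100 = 69.94%.
31.12 − 69.94 = -38.82 pp.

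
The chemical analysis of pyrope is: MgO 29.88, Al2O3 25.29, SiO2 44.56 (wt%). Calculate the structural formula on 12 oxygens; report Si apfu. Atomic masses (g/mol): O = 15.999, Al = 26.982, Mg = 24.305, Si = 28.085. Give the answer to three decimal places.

2.998 Si apfu

MgO: 29.88/40.304 = 0.74137 mol → 0.74137 mol Mg, 0.74137 mol O.
Al2O3: 25.29/101.961 = 0.24804 mol → 0.49608 mol Al, 0.74412 mol O.
SiO2: 44.56/60.083 = 0.74164 mol → 0.74164 mol Si, 1.48328 mol O.
Total oxygen = 2.96877 mol. Normalization factor = 12/2.96877 = 4.04208.
Si per 12 O = 0.74164 × 4.04208 = 2.998.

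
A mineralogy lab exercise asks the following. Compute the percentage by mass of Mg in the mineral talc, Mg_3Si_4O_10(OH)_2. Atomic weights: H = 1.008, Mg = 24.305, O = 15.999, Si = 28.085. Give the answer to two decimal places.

M(Mg_3Si_4O_10(OH)_2) = 379.259 g/mol.
Mg contributes 3 × 24.305 = 72.915 g per mole.
72.915/379.259 = 0.1923 → 19.23%.

19.23 wt%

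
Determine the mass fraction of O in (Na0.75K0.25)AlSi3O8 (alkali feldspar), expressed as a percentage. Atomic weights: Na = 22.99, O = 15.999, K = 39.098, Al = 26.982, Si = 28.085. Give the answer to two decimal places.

48.07 wt%

Molar mass of (Na0.75K0.25)AlSi3O8: 0.75*22.99 + 0.25*39.098 + 1*26.982 + 3*28.085 + 8*15.999 = 266.246 g/mol.
Mass of O per formula unit: 8 × 15.999 = 127.992 g.
Weight fraction O = 127.992 / 266.246 = 0.4807.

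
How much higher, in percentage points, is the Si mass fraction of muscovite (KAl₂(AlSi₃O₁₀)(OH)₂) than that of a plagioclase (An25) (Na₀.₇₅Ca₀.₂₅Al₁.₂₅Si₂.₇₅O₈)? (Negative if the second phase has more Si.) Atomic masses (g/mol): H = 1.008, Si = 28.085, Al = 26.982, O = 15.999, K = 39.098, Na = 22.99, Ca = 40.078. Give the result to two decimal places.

First mineral: 84.255 g Si in 398.303 g formula = 21.15 wt% Si.
Second mineral: 77.234 g Si in 266.215 g formula = 29.01 wt% Si.
21.15% − 29.01% gives a difference of -7.86 percentage points.

-7.86 percentage points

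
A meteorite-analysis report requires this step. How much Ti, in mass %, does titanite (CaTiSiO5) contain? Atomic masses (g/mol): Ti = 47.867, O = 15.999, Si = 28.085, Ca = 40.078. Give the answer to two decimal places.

M(CaTiSiO5) = 196.025 g/mol.
Ti contributes 1 × 47.867 = 47.867 g per mole.
47.867/196.025 = 0.2442 → 24.42%.

24.42 mass %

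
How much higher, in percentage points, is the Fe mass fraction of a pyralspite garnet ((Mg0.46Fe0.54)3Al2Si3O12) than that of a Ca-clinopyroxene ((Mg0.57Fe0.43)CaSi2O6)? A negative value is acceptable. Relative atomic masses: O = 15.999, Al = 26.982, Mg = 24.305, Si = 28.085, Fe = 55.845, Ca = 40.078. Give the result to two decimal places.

9.48 percentage points

First mineral: 90.469 g Fe in 454.217 g formula = 19.92 wt% Fe.
Second mineral: 24.013 g Fe in 230.109 g formula = 10.44 wt% Fe.
19.92% − 10.44% gives a difference of 9.48 percentage points.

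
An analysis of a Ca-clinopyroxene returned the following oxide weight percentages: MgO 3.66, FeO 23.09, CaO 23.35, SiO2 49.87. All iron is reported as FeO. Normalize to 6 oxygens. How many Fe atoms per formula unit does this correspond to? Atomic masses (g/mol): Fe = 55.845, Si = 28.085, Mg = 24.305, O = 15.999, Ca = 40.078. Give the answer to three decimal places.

MgO: 3.66/40.304 = 0.09081 mol → 0.09081 mol Mg, 0.09081 mol O.
FeO: 23.09/71.844 = 0.32139 mol → 0.32139 mol Fe, 0.32139 mol O.
CaO: 23.35/56.077 = 0.41639 mol → 0.41639 mol Ca, 0.41639 mol O.
SiO2: 49.87/60.083 = 0.83002 mol → 0.83002 mol Si, 1.66004 mol O.
Total oxygen = 2.48863 mol. Normalization factor = 6/2.48863 = 2.41097.
Fe per 6 O = 0.32139 × 2.41097 = 0.775.

0.775 Fe apfu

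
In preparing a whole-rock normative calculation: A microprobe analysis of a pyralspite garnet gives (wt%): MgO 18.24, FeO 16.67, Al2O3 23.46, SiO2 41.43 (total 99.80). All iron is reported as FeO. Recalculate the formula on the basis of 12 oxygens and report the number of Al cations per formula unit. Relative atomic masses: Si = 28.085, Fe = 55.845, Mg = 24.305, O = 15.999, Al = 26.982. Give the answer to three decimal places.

2.005 Al apfu

MgO: 18.24/40.304 = 0.45256 mol → 0.45256 mol Mg, 0.45256 mol O.
FeO: 16.67/71.844 = 0.23203 mol → 0.23203 mol Fe, 0.23203 mol O.
Al2O3: 23.46/101.961 = 0.23009 mol → 0.46018 mol Al, 0.69027 mol O.
SiO2: 41.43/60.083 = 0.68955 mol → 0.68955 mol Si, 1.37910 mol O.
Total oxygen = 2.75396 mol. Normalization factor = 12/2.75396 = 4.35736.
Al per 12 O = 0.46018 × 4.35736 = 2.005.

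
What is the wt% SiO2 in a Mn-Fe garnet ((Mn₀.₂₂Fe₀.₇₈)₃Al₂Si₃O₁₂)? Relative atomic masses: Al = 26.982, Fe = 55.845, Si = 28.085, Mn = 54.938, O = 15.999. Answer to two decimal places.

36.26 wt%

Molar mass of (Mn₀.₂₂Fe₀.₇₈)₃Al₂Si₃O₁₂ = 0.66×54.938 + 2.34×55.845 + 2×26.982 + 3×28.085 + 12×15.999 = 497.143 g/mol.
Each formula unit contains 3 Si, equivalent to 3/1 = 3.0000 mol SiO2.
M(SiO2) = 1×28.085 + 2×15.999 = 60.083 g/mol.
Mass of SiO2 per formula unit = 3.0000 × 60.083 = 180.249 g.
SiO2 wt% = 180.249 / 497.143 × 100 = 36.26%.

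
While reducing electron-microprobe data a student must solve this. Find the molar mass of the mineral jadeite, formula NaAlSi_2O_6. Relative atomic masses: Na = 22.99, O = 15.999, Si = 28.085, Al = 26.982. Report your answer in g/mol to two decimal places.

202.14 g/mol

M = 1×22.99 + 1×26.982 + 2×28.085 + 6×15.999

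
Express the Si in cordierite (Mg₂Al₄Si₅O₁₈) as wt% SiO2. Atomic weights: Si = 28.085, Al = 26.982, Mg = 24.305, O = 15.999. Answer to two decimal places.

M(Mg₂Al₄Si₅O₁₈) = 584.945 g/mol; M(SiO2) = 60.083 g/mol.
Moles SiO2 per formula unit = 5 Si ÷ 1 = 5.0000.
SiO2 fraction = (5.0000 × 60.083) / 584.945 = 300.415/584.945 = 0.5136.

51.36 wt%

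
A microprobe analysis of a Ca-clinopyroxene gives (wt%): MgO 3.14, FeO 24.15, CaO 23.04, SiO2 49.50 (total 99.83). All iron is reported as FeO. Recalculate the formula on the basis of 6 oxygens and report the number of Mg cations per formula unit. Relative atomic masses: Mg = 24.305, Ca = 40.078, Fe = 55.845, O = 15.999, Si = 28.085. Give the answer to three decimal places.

0.189 Mg apfu

3.14 wt% MgO ÷ 40.304 g/mol = 0.07791 mol, giving 0.07791 Mg and 0.07791 O.
24.15 wt% FeO ÷ 71.844 g/mol = 0.33614 mol, giving 0.33614 Fe and 0.33614 O.
23.04 wt% CaO ÷ 56.077 g/mol = 0.41086 mol, giving 0.41086 Ca and 0.41086 O.
49.50 wt% SiO2 ÷ 60.083 g/mol = 0.82386 mol, giving 0.82386 Si and 1.64772 O.
Oxygen sums to 2.47263; scaling by 6/2.47263 = 2.42657 puts the formula on 6 O.
Mg: 0.07791 × 2.42657 = 0.189 atoms per formula unit.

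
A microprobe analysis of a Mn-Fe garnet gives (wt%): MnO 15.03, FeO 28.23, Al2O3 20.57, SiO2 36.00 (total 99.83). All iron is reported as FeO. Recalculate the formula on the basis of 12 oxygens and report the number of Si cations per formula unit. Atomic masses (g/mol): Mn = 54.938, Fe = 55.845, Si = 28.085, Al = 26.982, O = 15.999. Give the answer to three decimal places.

MnO: 15.03/70.937 = 0.21188 mol → 0.21188 mol Mn, 0.21188 mol O.
FeO: 28.23/71.844 = 0.39293 mol → 0.39293 mol Fe, 0.39293 mol O.
Al2O3: 20.57/101.961 = 0.20174 mol → 0.40348 mol Al, 0.60522 mol O.
SiO2: 36.00/60.083 = 0.59917 mol → 0.59917 mol Si, 1.19834 mol O.
Total oxygen = 2.40837 mol. Normalization factor = 12/2.40837 = 4.98262.
Si per 12 O = 0.59917 × 4.98262 = 2.985.

2.985 Si apfu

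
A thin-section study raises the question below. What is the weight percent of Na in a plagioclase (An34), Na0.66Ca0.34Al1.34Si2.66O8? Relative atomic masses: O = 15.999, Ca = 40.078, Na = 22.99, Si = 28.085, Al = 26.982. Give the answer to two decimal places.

5.67 weight percent

M(Na0.66Ca0.34Al1.34Si2.66O8) = 267.654 g/mol.
Na contributes 0.66 × 22.99 = 15.173 g per mole.
15.173/267.654 = 0.0567 → 5.67%.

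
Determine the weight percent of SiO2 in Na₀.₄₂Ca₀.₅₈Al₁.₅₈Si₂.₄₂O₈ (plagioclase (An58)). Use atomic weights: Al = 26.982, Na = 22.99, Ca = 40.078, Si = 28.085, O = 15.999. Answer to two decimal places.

Formula mass = 271.490 g/mol.
2.42 Si → 2.4200 mol SiO2 per formula unit; M(SiO2) = 60.083, so SiO2 mass = 145.401 g.
145.401/271.490 × 100 = 53.56 wt%.

53.56 wt%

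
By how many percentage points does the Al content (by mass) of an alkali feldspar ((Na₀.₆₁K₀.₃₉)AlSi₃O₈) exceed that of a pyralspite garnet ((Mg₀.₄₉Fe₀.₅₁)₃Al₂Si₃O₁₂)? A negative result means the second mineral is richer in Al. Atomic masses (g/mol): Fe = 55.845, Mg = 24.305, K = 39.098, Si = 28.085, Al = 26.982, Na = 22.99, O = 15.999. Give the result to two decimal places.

-1.91 percentage points

Al in (Na₀.₆₁K₀.₃₉)AlSi₃O₈: molar mass 268.501 g/mol; 1×26.982 = 26.982 g → 10.05 wt%.
Al in (Mg₀.₄₉Fe₀.₅₁)₃Al₂Si₃O₁₂: molar mass 451.378 g/mol; 2×26.982 = 53.964 g → 11.96 wt%.
Difference = 10.05 − 11.96 = -1.91 percentage points.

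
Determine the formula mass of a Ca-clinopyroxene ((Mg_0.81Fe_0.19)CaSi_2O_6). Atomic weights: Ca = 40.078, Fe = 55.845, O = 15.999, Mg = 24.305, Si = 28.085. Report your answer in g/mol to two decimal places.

222.54 g/mol

The formula mass is the sum 0.81(24.305) + 0.19(55.845) + 1(40.078) + 2(28.085) + 6(15.999).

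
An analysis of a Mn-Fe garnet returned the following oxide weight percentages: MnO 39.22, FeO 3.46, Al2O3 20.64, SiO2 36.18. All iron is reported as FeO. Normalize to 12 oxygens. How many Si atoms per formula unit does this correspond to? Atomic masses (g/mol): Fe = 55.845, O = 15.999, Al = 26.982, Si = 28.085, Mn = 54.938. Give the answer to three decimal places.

2.995 Si apfu

MnO: 39.22/70.937 = 0.55288 mol → 0.55288 mol Mn, 0.55288 mol O.
FeO: 3.46/71.844 = 0.04816 mol → 0.04816 mol Fe, 0.04816 mol O.
Al2O3: 20.64/101.961 = 0.20243 mol → 0.40486 mol Al, 0.60729 mol O.
SiO2: 36.18/60.083 = 0.60217 mol → 0.60217 mol Si, 1.20434 mol O.
Total oxygen = 2.41267 mol. Normalization factor = 12/2.41267 = 4.97374.
Si per 12 O = 0.60217 × 4.97374 = 2.995.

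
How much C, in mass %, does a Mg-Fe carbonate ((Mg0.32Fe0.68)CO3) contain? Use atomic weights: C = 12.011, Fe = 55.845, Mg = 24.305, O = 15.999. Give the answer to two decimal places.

11.36 mass %

Formula mass = 0.32*24.305 + 0.68*55.845 + 1*12.011 + 3*15.999 = 105.760 g/mol, of which 12.011 g is C.
So C makes up 12.011/105.760 = 0.1136 of the mass, i.e. 11.36%.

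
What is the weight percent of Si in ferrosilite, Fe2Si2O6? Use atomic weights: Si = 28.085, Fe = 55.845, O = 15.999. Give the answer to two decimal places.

21.29 wt%

Formula mass = 2·55.845 + 2·28.085 + 6·15.999 = 263.854 g/mol, of which 56.170 g is Si.
So Si makes up 56.170/263.854 = 0.2129 of the mass, i.e. 21.29%.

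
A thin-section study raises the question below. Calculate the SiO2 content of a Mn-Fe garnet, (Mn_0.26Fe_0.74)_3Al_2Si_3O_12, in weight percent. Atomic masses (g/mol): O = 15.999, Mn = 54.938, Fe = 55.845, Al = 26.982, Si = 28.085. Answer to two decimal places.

Molar mass of (Mn_0.26Fe_0.74)_3Al_2Si_3O_12 = 0.78·54.938 + 2.22·55.845 + 2·26.982 + 3·28.085 + 12·15.999 = 497.035 g/mol.
Each formula unit contains 3 Si, equivalent to 3/1 = 3.0000 mol SiO2.
M(SiO2) = 1×28.085 + 2×15.999 = 60.083 g/mol.
Mass of SiO2 per formula unit = 3.0000 × 60.083 = 180.249 g.
SiO2 wt% = 180.249 / 497.035 × 100 = 36.26%.

36.26 wt%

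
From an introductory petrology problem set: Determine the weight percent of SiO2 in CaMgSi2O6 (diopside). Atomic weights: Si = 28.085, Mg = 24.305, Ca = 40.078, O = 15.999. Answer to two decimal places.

55.49 wt%

Molar mass of CaMgSi2O6 = 1*40.078 + 1*24.305 + 2*28.085 + 6*15.999 = 216.547 g/mol.
Each formula unit contains 2 Si, equivalent to 2/1 = 2.0000 mol SiO2.
M(SiO2) = 1×28.085 + 2×15.999 = 60.083 g/mol.
Mass of SiO2 per formula unit = 2.0000 × 60.083 = 120.166 g.
SiO2 wt% = 120.166 / 216.547 × 100 = 55.49%.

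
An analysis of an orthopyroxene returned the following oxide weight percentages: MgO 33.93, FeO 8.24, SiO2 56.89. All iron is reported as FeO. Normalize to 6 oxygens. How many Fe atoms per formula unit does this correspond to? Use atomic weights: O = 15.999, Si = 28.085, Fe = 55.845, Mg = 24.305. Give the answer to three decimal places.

33.93 wt% MgO ÷ 40.304 g/mol = 0.84185 mol, giving 0.84185 Mg and 0.84185 O.
8.24 wt% FeO ÷ 71.844 g/mol = 0.11469 mol, giving 0.11469 Fe and 0.11469 O.
56.89 wt% SiO2 ÷ 60.083 g/mol = 0.94686 mol, giving 0.94686 Si and 1.89372 O.
Oxygen sums to 2.85026; scaling by 6/2.85026 = 2.10507 puts the formula on 6 O.
Fe: 0.11469 × 2.10507 = 0.241 atoms per formula unit.

0.241 Fe apfu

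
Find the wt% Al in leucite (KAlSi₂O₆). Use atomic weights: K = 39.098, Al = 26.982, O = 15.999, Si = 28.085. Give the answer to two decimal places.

12.36 wt%

Molar mass of KAlSi₂O₆: 1·39.098 + 1·26.982 + 2·28.085 + 6·15.999 = 218.244 g/mol.
Mass of Al per formula unit: 1 × 26.982 = 26.982 g.
Weight fraction Al = 26.982 / 218.244 = 0.1236.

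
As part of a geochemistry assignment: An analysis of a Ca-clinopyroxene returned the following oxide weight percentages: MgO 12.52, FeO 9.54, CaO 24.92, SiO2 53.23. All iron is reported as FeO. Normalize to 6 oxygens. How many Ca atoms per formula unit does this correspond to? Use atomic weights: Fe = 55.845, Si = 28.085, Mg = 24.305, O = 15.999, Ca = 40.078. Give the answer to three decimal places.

1.002 Ca apfu

MgO (M=40.304): mol = 0.31064; Mg = 0.31064, O = 0.31064.
FeO (M=71.844): mol = 0.13279; Fe = 0.13279, O = 0.13279.
CaO (M=56.077): mol = 0.44439; Ca = 0.44439, O = 0.44439.
SiO2 (M=60.083): mol = 0.88594; Si = 0.88594, O = 1.77188.
ΣO = 2.65970; factor = 6/ΣO = 2.25589.
Ca apfu = 0.44439 × 2.25589 = 1.002.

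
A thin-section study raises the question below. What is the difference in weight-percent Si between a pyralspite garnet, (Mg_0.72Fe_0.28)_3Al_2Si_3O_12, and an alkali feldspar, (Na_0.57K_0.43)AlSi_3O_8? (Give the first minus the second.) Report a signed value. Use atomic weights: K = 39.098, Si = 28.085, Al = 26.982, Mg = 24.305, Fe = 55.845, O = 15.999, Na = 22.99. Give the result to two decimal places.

-11.69 percentage points

Si in (Mg_0.72Fe_0.28)_3Al_2Si_3O_12: molar mass 429.616 g/mol; 3×28.085 = 84.255 g → 19.61 wt%.
Si in (Na_0.57K_0.43)AlSi_3O_8: molar mass 269.145 g/mol; 3×28.085 = 84.255 g → 31.30 wt%.
Difference = 19.61 − 31.30 = -11.69 percentage points.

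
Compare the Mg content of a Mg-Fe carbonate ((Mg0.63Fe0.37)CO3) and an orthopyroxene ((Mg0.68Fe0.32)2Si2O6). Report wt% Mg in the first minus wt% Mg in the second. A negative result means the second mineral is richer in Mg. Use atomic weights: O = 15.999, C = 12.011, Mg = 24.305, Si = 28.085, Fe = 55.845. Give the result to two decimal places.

M((Mg0.63Fe0.37)CO3) = 95.983 g/mol, so wt% Mg = 15.312/95.983 × 100 = 15.95%.
M((Mg0.68Fe0.32)2Si2O6) = 220.960 g/mol, so wt% Mg = 33.055/220.960 × 100 = 14.96%.
15.95 − 14.96 = 0.99 pp.

0.99 percentage points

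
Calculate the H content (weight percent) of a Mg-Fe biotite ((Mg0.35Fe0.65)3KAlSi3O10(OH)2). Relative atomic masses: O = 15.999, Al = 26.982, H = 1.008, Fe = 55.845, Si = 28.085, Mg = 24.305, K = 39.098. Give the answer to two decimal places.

0.42 weight percent

Formula mass = 1.05·24.305 + 1.95·55.845 + 1·39.098 + 1·26.982 + 3·28.085 + 12·15.999 + 2·1.008 = 478.757 g/mol, of which 2.016 g is H.
So H makes up 2.016/478.757 = 0.0042 of the mass, i.e. 0.42%.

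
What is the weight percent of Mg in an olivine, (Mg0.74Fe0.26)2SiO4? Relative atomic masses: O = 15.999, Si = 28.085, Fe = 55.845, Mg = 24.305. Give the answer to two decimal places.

22.90 weight percent

Formula mass = 1.48×24.305 + 0.52×55.845 + 1×28.085 + 4×15.999 = 157.092 g/mol, of which 35.971 g is Mg.
So Mg makes up 35.971/157.092 = 0.2290 of the mass, i.e. 22.90%.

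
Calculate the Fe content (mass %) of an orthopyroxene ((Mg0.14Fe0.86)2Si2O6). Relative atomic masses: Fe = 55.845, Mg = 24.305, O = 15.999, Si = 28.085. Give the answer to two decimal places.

M((Mg0.14Fe0.86)2Si2O6) = 255.023 g/mol.
Fe contributes 1.72 × 55.845 = 96.053 g per mole.
96.053/255.023 = 0.3766 → 37.66%.

37.66 mass %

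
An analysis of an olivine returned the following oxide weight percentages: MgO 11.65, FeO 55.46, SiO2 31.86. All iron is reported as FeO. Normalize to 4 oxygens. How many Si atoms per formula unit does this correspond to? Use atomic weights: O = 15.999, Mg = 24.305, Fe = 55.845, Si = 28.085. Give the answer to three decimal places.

MgO: 11.65/40.304 = 0.28905 mol → 0.28905 mol Mg, 0.28905 mol O.
FeO: 55.46/71.844 = 0.77195 mol → 0.77195 mol Fe, 0.77195 mol O.
SiO2: 31.86/60.083 = 0.53027 mol → 0.53027 mol Si, 1.06054 mol O.
Total oxygen = 2.12154 mol. Normalization factor = 4/2.12154 = 1.88542.
Si per 4 O = 0.53027 × 1.88542 = 1.000.

1.000 Si apfu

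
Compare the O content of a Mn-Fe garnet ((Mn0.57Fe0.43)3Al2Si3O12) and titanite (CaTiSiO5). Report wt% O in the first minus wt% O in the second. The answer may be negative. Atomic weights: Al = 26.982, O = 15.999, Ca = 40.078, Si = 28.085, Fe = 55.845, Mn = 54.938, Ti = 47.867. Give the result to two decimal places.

First mineral: 191.988 g O in 496.191 g formula = 38.69 wt% O.
Second mineral: 79.995 g O in 196.025 g formula = 40.81 wt% O.
38.69% − 40.81% gives a difference of -2.12 percentage points.

-2.12 percentage points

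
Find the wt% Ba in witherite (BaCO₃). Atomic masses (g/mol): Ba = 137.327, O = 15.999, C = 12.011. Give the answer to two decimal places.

69.59 wt%

M(BaCO₃) = 197.335 g/mol.
Ba contributes 1 × 137.327 = 137.327 g per mole.
137.327/197.335 = 0.6959 → 69.59%.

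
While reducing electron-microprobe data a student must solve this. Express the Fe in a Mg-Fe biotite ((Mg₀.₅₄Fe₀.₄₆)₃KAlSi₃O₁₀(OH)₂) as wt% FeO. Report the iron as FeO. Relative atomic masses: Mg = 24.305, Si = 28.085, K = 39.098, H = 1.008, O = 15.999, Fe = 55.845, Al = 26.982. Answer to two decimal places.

21.52 wt%

Formula mass = 460.779 g/mol.
1.38 Fe → 1.3800 mol FeO per formula unit; M(FeO) = 71.844, so FeO mass = 99.145 g.
99.145/460.779 × 100 = 21.52 wt%.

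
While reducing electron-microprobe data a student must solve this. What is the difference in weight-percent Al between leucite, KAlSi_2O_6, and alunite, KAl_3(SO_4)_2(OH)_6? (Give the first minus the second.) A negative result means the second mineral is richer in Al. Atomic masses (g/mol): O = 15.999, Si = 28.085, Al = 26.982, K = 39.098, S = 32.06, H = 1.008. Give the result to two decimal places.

-7.18 percentage points

M(KAlSi_2O_6) = 218.244 g/mol, so wt% Al = 26.982/218.244 × 100 = 12.36%.
M(KAl_3(SO_4)_2(OH)_6) = 414.198 g/mol, so wt% Al = 80.946/414.198 × 100 = 19.54%.
12.36 − 19.54 = -7.18 pp.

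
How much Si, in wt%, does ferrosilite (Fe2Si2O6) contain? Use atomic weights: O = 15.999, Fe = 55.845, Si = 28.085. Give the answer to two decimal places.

M(Fe2Si2O6) = 263.854 g/mol.
Si contributes 2 × 28.085 = 56.170 g per mole.
56.170/263.854 = 0.2129 → 21.29%.

21.29 wt%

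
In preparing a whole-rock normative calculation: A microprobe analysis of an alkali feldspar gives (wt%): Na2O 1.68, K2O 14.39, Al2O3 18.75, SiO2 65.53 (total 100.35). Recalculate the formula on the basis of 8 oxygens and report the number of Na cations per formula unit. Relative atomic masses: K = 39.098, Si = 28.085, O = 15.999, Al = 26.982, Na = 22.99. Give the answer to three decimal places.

Na2O (M=61.979): mol = 0.02711; Na = 0.05422, O = 0.02711.
K2O (M=94.195): mol = 0.15277; K = 0.30554, O = 0.15277.
Al2O3 (M=101.961): mol = 0.18389; Al = 0.36778, O = 0.55167.
SiO2 (M=60.083): mol = 1.09066; Si = 1.09066, O = 2.18132.
ΣO = 2.91287; factor = 8/ΣO = 2.74643.
Na apfu = 0.05422 × 2.74643 = 0.149.

0.149 Na apfu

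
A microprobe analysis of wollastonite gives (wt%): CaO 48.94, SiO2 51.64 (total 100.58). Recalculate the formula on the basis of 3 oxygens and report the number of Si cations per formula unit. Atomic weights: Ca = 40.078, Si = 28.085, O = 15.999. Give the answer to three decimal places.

0.995 Si apfu

48.94 wt% CaO ÷ 56.077 g/mol = 0.87273 mol, giving 0.87273 Ca and 0.87273 O.
51.64 wt% SiO2 ÷ 60.083 g/mol = 0.85948 mol, giving 0.85948 Si and 1.71896 O.
Oxygen sums to 2.59169; scaling by 3/2.59169 = 1.15755 puts the formula on 3 O.
Si: 0.85948 × 1.15755 = 0.995 atoms per formula unit.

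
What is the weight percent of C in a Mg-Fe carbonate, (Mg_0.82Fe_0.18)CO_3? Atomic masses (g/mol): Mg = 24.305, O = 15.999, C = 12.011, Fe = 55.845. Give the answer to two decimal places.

13.35 weight percent

Formula mass = 0.82*24.305 + 0.18*55.845 + 1*12.011 + 3*15.999 = 89.990 g/mol, of which 12.011 g is C.
So C makes up 12.011/89.990 = 0.1335 of the mass, i.e. 13.35%.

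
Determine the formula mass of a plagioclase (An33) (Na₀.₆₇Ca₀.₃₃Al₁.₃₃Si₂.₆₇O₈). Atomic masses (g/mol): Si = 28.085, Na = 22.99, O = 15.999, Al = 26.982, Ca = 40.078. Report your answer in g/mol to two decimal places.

The formula mass is the sum 0.67×22.99 + 0.33×40.078 + 1.33×26.982 + 2.67×28.085 + 8×15.999.

267.49 g/mol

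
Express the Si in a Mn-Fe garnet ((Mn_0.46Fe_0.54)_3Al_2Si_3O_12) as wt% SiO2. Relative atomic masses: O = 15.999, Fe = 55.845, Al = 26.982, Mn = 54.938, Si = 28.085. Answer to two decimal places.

M((Mn_0.46Fe_0.54)_3Al_2Si_3O_12) = 496.490 g/mol; M(SiO2) = 60.083 g/mol.
Moles SiO2 per formula unit = 3 Si ÷ 1 = 3.0000.
SiO2 fraction = (3.0000 × 60.083) / 496.490 = 180.249/496.490 = 0.3630.

36.30 wt%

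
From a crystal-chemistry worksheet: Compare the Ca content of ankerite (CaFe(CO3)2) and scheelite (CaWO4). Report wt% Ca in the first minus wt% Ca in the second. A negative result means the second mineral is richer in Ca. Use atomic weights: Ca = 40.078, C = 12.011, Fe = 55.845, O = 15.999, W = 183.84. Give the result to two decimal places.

M(CaFe(CO3)2) = 215.939 g/mol, so wt% Ca = 40.078/215.939 × 100 = 18.56%.
M(CaWO4) = 287.914 g/mol, so wt% Ca = 40.078/287.914 × 100 = 13.92%.
18.56 − 13.92 = 4.64 pp.

4.64 percentage points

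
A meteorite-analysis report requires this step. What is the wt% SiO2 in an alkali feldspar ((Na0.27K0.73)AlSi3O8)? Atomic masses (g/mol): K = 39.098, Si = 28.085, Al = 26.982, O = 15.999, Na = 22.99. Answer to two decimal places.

65.79 wt%

M((Na0.27K0.73)AlSi3O8) = 273.978 g/mol; M(SiO2) = 60.083 g/mol.
Moles SiO2 per formula unit = 3 Si ÷ 1 = 3.0000.
SiO2 fraction = (3.0000 × 60.083) / 273.978 = 180.249/273.978 = 0.6579.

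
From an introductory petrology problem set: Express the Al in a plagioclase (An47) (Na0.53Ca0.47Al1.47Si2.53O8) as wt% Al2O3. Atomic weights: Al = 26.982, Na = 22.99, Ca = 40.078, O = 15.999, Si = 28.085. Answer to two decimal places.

Formula mass = 269.732 g/mol.
1.47 Al → 0.7350 mol Al2O3 per formula unit; M(Al2O3) = 101.961, so Al2O3 mass = 74.941 g.
74.941/269.732 × 100 = 27.78 wt%.

27.78 wt%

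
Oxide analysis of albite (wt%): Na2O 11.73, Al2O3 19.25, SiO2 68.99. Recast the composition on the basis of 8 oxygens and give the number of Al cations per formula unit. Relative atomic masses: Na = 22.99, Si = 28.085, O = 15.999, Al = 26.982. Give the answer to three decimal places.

0.990 Al apfu

Na2O: 11.73/61.979 = 0.18926 mol → 0.37852 mol Na, 0.18926 mol O.
Al2O3: 19.25/101.961 = 0.18880 mol → 0.37760 mol Al, 0.56640 mol O.
SiO2: 68.99/60.083 = 1.14824 mol → 1.14824 mol Si, 2.29648 mol O.
Total oxygen = 3.05214 mol. Normalization factor = 8/3.05214 = 2.62111.
Al per 8 O = 0.37760 × 2.62111 = 0.990.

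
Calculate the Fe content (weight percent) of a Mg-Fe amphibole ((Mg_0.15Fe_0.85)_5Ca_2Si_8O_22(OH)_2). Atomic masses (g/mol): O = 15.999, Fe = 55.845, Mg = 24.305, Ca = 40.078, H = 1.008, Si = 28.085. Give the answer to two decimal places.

Formula mass = 0.75×24.305 + 4.25×55.845 + 2×40.078 + 8×28.085 + 24×15.999 + 2×1.008 = 946.398 g/mol, of which 237.341 g is Fe.
So Fe makes up 237.341/946.398 = 0.2508 of the mass, i.e. 25.08%.

25.08 weight percent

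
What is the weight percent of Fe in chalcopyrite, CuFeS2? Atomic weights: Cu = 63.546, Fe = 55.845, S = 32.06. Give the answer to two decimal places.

30.43 weight percent

Formula mass = 1*63.546 + 1*55.845 + 2*32.06 = 183.511 g/mol, of which 55.845 g is Fe.
So Fe makes up 55.845/183.511 = 0.3043 of the mass, i.e. 30.43%.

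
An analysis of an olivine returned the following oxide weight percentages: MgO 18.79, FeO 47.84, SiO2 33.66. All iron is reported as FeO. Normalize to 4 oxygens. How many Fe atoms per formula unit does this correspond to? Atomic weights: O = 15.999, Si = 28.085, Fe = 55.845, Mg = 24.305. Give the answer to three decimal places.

1.182 Fe apfu

18.79 wt% MgO ÷ 40.304 g/mol = 0.46621 mol, giving 0.46621 Mg and 0.46621 O.
47.84 wt% FeO ÷ 71.844 g/mol = 0.66589 mol, giving 0.66589 Fe and 0.66589 O.
33.66 wt% SiO2 ÷ 60.083 g/mol = 0.56023 mol, giving 0.56023 Si and 1.12046 O.
Oxygen sums to 2.25256; scaling by 4/2.25256 = 1.77576 puts the formula on 4 O.
Fe: 0.66589 × 1.77576 = 1.182 atoms per formula unit.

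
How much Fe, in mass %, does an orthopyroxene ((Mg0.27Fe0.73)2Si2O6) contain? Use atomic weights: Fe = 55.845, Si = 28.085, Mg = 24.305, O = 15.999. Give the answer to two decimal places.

33.03 mass %

Formula mass = 0.54·24.305 + 1.46·55.845 + 2·28.085 + 6·15.999 = 246.822 g/mol, of which 81.534 g is Fe.
So Fe makes up 81.534/246.822 = 0.3303 of the mass, i.e. 33.03%.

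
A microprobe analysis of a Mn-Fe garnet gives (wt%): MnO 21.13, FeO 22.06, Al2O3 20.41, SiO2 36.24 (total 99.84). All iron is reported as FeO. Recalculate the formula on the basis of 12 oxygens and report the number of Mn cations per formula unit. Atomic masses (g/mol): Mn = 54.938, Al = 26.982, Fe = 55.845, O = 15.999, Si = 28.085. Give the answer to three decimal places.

21.13 wt% MnO ÷ 70.937 g/mol = 0.29787 mol, giving 0.29787 Mn and 0.29787 O.
22.06 wt% FeO ÷ 71.844 g/mol = 0.30705 mol, giving 0.30705 Fe and 0.30705 O.
20.41 wt% Al2O3 ÷ 101.961 g/mol = 0.20017 mol, giving 0.40034 Al and 0.60051 O.
36.24 wt% SiO2 ÷ 60.083 g/mol = 0.60317 mol, giving 0.60317 Si and 1.20634 O.
Oxygen sums to 2.41177; scaling by 12/2.41177 = 4.97560 puts the formula on 12 O.
Mn: 0.29787 × 4.97560 = 1.482 atoms per formula unit.

1.482 Mn apfu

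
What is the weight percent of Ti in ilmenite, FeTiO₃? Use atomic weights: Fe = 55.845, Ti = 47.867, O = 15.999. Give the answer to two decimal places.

31.55 weight percent

M(FeTiO₃) = 151.709 g/mol.
Ti contributes 1 × 47.867 = 47.867 g per mole.
47.867/151.709 = 0.3155 → 31.55%.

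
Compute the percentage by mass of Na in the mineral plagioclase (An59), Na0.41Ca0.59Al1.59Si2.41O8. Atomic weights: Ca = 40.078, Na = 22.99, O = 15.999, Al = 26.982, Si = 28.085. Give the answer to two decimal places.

Formula mass = 0.41·22.99 + 0.59·40.078 + 1.59·26.982 + 2.41·28.085 + 8·15.999 = 271.650 g/mol, of which 9.426 g is Na.
So Na makes up 9.426/271.650 = 0.0347 of the mass, i.e. 3.47%.

3.47 weight percent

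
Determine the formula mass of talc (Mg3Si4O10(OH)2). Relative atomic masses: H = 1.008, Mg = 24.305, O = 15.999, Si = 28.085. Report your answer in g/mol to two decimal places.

The formula mass is the sum 3(24.305) + 4(28.085) + 12(15.999) + 2(1.008).

379.26 g/mol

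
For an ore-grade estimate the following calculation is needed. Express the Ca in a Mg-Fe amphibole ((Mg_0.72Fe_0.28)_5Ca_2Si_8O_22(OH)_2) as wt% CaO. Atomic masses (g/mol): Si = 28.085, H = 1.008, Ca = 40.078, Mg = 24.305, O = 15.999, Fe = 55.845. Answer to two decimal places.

13.09 wt%

Molar mass of (Mg_0.72Fe_0.28)_5Ca_2Si_8O_22(OH)_2 = 3.60*24.305 + 1.40*55.845 + 2*40.078 + 8*28.085 + 24*15.999 + 2*1.008 = 856.509 g/mol.
Each formula unit contains 2 Ca, equivalent to 2/1 = 2.0000 mol CaO.
M(CaO) = 1×40.078 + 1×15.999 = 56.077 g/mol.
Mass of CaO per formula unit = 2.0000 × 56.077 = 112.154 g.
CaO wt% = 112.154 / 856.509 × 100 = 13.09%.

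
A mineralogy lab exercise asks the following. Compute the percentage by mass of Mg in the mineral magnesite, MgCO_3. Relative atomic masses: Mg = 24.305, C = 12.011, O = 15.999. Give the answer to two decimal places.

Molar mass of MgCO_3: 1·24.305 + 1·12.011 + 3·15.999 = 84.313 g/mol.
Mass of Mg per formula unit: 1 × 24.305 = 24.305 g.
Weight fraction Mg = 24.305 / 84.313 = 0.2883.

28.83 wt%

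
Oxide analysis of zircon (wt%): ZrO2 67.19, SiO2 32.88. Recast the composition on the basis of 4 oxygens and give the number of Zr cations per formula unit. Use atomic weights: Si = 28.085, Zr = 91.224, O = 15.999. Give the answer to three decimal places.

ZrO2 (M=123.222): mol = 0.54528; Zr = 0.54528, O = 1.09056.
SiO2 (M=60.083): mol = 0.54724; Si = 0.54724, O = 1.09448.
ΣO = 2.18504; factor = 4/ΣO = 1.83063.
Zr apfu = 0.54528 × 1.83063 = 0.998.

0.998 Zr apfu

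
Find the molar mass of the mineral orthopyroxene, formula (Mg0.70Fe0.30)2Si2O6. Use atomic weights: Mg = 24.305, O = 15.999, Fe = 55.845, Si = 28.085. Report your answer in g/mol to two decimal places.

219.70 g/mol

M = 1.40·24.305 + 0.60·55.845 + 2·28.085 + 6·15.999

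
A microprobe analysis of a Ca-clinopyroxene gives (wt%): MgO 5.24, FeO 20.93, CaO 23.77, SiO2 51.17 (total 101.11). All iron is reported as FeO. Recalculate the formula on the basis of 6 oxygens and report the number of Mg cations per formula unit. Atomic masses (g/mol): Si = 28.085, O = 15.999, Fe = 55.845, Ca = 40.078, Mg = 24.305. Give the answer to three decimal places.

0.306 Mg apfu

5.24 wt% MgO ÷ 40.304 g/mol = 0.13001 mol, giving 0.13001 Mg and 0.13001 O.
20.93 wt% FeO ÷ 71.844 g/mol = 0.29133 mol, giving 0.29133 Fe and 0.29133 O.
23.77 wt% CaO ÷ 56.077 g/mol = 0.42388 mol, giving 0.42388 Ca and 0.42388 O.
51.17 wt% SiO2 ÷ 60.083 g/mol = 0.85166 mol, giving 0.85166 Si and 1.70332 O.
Oxygen sums to 2.54854; scaling by 6/2.54854 = 2.35429 puts the formula on 6 O.
Mg: 0.13001 × 2.35429 = 0.306 atoms per formula unit.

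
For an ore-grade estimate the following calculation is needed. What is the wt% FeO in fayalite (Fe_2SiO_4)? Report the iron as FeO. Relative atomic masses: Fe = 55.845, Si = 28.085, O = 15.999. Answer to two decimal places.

70.51 wt%

Molar mass of Fe_2SiO_4 = 2·55.845 + 1·28.085 + 4·15.999 = 203.771 g/mol.
Each formula unit contains 2 Fe, equivalent to 2/1 = 2.0000 mol FeO.
M(FeO) = 1×55.845 + 1×15.999 = 71.844 g/mol.
Mass of FeO per formula unit = 2.0000 × 71.844 = 143.688 g.
FeO wt% = 143.688 / 203.771 × 100 = 70.51%.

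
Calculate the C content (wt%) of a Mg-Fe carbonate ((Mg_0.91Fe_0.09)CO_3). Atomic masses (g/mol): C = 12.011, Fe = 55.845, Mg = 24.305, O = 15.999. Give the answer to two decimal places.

Molar mass of (Mg_0.91Fe_0.09)CO_3: 0.91*24.305 + 0.09*55.845 + 1*12.011 + 3*15.999 = 87.152 g/mol.
Mass of C per formula unit: 1 × 12.011 = 12.011 g.
Weight fraction C = 12.011 / 87.152 = 0.1378.

13.78 wt%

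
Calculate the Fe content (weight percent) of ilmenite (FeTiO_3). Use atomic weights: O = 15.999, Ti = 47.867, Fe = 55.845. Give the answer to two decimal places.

M(FeTiO_3) = 151.709 g/mol.
Fe contributes 1 × 55.845 = 55.845 g per mole.
55.845/151.709 = 0.3681 → 36.81%.

36.81 weight percent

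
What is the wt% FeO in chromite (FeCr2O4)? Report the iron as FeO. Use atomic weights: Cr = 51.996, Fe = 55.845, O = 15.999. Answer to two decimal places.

Molar mass of FeCr2O4 = 1*55.845 + 2*51.996 + 4*15.999 = 223.833 g/mol.
Each formula unit contains 1 Fe, equivalent to 1/1 = 1.0000 mol FeO.
M(FeO) = 1×55.845 + 1×15.999 = 71.844 g/mol.
Mass of FeO per formula unit = 1.0000 × 71.844 = 71.844 g.
FeO wt% = 71.844 / 223.833 × 100 = 32.10%.

32.10 wt%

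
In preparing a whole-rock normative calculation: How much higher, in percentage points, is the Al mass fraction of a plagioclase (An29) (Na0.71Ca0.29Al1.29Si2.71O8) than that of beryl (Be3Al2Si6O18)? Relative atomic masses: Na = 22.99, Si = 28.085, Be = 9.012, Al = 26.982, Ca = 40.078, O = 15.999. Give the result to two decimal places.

3.00 percentage points

M(Na0.71Ca0.29Al1.29Si2.71O8) = 266.855 g/mol, so wt% Al = 34.807/266.855 × 100 = 13.04%.
M(Be3Al2Si6O18) = 537.492 g/mol, so wt% Al = 53.964/537.492 × 100 = 10.04%.
13.04 − 10.04 = 3.00 pp.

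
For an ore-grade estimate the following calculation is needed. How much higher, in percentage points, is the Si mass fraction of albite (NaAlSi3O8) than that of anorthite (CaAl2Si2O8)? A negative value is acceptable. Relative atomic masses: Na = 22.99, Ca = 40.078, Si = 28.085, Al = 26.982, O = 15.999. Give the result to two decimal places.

M(NaAlSi3O8) = 262.219 g/mol, so wt% Si = 84.255/262.219 × 100 = 32.13%.
M(CaAl2Si2O8) = 278.204 g/mol, so wt% Si = 56.170/278.204 × 100 = 20.19%.
32.13 − 20.19 = 11.94 pp.

11.94 percentage points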